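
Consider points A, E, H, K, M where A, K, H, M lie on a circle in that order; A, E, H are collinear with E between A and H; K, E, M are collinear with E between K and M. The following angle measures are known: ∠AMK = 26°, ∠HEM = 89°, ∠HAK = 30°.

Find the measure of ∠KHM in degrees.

1. ∠AEK = 89°  [vertical angles at E]
2. ∠AKM = 61°  [△AEK]
3. ∠KAM = 93°  [△AKM]
4. ∠KHM = 87°  [cyclic AKHM, opposite ∠A+∠H]

∠KHM = 87°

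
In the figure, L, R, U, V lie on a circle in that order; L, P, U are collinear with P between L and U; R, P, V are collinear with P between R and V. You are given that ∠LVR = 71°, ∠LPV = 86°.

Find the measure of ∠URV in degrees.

1. ∠LUR = 71°  [same arc LR]
2. ∠RPU = 86°  [vertical angles at P]
3. ∠URV = 23°  [△RPU]

∠URV = 23°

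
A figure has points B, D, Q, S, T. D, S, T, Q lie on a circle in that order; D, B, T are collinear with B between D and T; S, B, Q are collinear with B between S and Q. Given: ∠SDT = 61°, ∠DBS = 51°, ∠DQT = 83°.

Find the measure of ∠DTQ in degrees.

1. ∠SQT = 61°  [same arc ST]
2. ∠QBT = 51°  [vertical angles at B]
3. ∠DTQ = 68°  [△TBQ]

∠DTQ = 68°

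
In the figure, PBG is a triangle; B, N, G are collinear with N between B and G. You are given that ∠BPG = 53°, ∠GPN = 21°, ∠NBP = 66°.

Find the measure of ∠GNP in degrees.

∠GNP = 98°

1. ∠GBP = 66°  [N on ray BG]
2. ∠BGP = 61°  [△PBG]
3. ∠NGP = 61°  [N on ray GB]
4. ∠GNP = 98°  [△PNG]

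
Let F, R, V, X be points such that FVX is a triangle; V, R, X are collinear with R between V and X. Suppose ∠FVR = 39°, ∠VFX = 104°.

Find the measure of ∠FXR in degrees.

1. ∠FVX = 39°  [R on ray VX]
2. ∠FXV = 37°  [△FVX]
3. ∠FXR = 37°  [R on ray XV]

∠FXR = 37°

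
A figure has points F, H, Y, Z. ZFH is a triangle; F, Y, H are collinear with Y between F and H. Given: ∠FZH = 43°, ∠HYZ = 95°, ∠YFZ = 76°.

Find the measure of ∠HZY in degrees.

1. ∠HFZ = 76°  [Y on ray FH]
2. ∠FHZ = 61°  [△ZFH]
3. ∠YHZ = 61°  [Y on ray HF]
4. ∠HZY = 24°  [△ZYH]

∠HZY = 24°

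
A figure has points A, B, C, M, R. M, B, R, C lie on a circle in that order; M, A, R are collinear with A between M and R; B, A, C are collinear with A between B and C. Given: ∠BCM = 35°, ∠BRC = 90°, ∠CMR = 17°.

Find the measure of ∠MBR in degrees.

1. ∠BRM = 35°  [same arc MB]
2. ∠BMC = 90°  [cyclic MBRC, opposite ∠M+∠R]
3. ∠CBR = 17°  [same arc RC]
4. ∠BAR = 128°  [△BAR]
5. ∠CBM = 55°  [△MBC]
6. ∠BAM = 52°  [linear pair at A on MR]
7. ∠BMR = 73°  [△MAB]
8. ∠MBR = 72°  [△MBR]

∠MBR = 72°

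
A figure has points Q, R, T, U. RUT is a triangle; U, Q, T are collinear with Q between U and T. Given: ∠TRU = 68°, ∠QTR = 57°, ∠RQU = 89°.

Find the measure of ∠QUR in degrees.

∠QUR = 55°

1. ∠RTU = 57°  [Q on ray TU]
2. ∠RUT = 55°  [△RUT]
3. ∠QUR = 55°  [Q on ray UT]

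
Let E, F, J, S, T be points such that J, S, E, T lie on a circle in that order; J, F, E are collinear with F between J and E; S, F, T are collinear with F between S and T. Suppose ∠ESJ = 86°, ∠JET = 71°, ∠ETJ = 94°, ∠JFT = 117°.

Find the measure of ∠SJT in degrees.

∠SJT = 61°

1. ∠JST = 71°  [same arc JT]
2. ∠EJT = 15°  [△JET]
3. ∠JTS = 48°  [△JFT]
4. ∠SJT = 61°  [△JST]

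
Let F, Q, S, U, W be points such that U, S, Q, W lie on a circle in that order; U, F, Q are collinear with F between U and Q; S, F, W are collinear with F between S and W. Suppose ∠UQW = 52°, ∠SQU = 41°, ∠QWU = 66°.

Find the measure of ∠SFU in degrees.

∠SFU = 103°

1. ∠USW = 52°  [same arc UW]
2. ∠QSU = 114°  [cyclic USQW, opposite ∠S+∠W]
3. ∠QUS = 25°  [△USQ]
4. ∠SFU = 103°  [△UFS]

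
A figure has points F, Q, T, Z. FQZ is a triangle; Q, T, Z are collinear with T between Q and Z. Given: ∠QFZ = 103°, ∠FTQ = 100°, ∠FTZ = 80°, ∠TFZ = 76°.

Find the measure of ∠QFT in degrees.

1. ∠FZT = 24°  [△FTZ]
2. ∠FZQ = 24°  [T on ray ZQ]
3. ∠FQZ = 53°  [△FQZ]
4. ∠FQT = 53°  [T on ray QZ]
5. ∠QFT = 27°  [△FQT]

∠QFT = 27°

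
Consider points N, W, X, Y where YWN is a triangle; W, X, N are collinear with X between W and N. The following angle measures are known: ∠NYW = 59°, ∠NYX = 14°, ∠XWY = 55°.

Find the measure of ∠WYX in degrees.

1. ∠NWY = 55°  [X on ray WN]
2. ∠WNY = 66°  [△YWN]
3. ∠XNY = 66°  [X on ray NW]
4. ∠NXY = 100°  [△YXN]
5. ∠WXY = 80°  [linear pair at X on WN]
6. ∠WYX = 45°  [△YWX]

∠WYX = 45°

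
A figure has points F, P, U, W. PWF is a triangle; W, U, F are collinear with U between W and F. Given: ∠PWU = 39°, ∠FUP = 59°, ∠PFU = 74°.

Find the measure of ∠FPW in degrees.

1. ∠FWP = 39°  [U on ray WF]
2. ∠PFW = 74°  [U on ray FW]
3. ∠FPW = 67°  [△PWF]

∠FPW = 67°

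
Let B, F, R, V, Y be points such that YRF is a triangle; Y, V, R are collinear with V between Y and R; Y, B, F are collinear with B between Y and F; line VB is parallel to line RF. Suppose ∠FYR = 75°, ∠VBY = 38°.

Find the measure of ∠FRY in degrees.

∠FRY = 67°

1. ∠BYV = 75°  [V on YR, B on YF]
2. ∠BVY = 67°  [△YVB]
3. ∠FRY = 67°  [VB∥RF, corresponding at V]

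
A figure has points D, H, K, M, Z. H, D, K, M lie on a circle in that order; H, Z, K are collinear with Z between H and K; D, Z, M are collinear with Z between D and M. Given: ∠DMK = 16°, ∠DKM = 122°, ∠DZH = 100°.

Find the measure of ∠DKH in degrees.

∠DKH = 58°

1. ∠KDM = 42°  [△DKM]
2. ∠DZK = 80°  [linear pair at Z on HK]
3. ∠DKH = 58°  [△DZK]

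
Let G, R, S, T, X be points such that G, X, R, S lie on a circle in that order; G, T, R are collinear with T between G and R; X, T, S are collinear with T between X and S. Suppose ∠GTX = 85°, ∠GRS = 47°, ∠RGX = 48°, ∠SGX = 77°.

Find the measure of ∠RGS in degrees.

1. ∠RTS = 85°  [vertical angles at T]
2. ∠GXS = 47°  [△GTX]
3. ∠GSX = 56°  [△GXS]
4. ∠GTS = 95°  [linear pair at T on GR]
5. ∠RGS = 29°  [△GTS]

∠RGS = 29°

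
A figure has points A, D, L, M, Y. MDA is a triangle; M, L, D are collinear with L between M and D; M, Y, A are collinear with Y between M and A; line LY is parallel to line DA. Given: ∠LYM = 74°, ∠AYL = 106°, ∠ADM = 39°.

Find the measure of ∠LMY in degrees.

1. ∠DAM = 74°  [LY∥DA, corresponding at Y]
2. ∠AMD = 67°  [△MDA]
3. ∠LMY = 67°  [L on MD, Y on MA]

∠LMY = 67°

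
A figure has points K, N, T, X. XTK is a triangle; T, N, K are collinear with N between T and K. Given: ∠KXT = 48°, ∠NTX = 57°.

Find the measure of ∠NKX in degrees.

∠NKX = 75°

1. ∠KTX = 57°  [N on ray TK]
2. ∠TKX = 75°  [△XTK]
3. ∠NKX = 75°  [N on ray KT]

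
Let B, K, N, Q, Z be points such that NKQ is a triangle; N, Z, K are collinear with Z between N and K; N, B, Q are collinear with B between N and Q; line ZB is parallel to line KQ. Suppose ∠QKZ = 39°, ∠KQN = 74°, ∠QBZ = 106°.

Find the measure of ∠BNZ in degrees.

∠BNZ = 67°

1. ∠NKQ = 39°  [Z on ray KN]
2. ∠KNQ = 67°  [△NKQ]
3. ∠BNZ = 67°  [Z on NK, B on NQ]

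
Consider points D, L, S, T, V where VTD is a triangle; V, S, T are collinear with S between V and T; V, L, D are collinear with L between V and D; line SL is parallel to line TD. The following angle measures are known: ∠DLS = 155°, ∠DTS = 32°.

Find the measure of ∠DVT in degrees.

1. ∠SLV = 25°  [linear pair at L on VD]
2. ∠DTV = 32°  [S on ray TV]
3. ∠TDV = 25°  [SL∥TD, corresponding at L]
4. ∠DVT = 123°  [△VTD]

∠DVT = 123°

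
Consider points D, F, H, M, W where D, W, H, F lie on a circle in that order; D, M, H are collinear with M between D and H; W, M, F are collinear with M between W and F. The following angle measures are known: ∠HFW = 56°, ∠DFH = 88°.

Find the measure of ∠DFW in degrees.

1. ∠HDW = 56°  [same arc WH]
2. ∠DWH = 92°  [cyclic DWHF, opposite ∠W+∠F]
3. ∠DHW = 32°  [△DWH]
4. ∠DFW = 32°  [same arc DW]

∠DFW = 32°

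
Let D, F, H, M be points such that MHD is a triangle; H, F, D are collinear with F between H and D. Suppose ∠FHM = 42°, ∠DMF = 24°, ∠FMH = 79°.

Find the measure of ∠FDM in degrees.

∠FDM = 35°

1. ∠HFM = 59°  [△MHF]
2. ∠DFM = 121°  [linear pair at F on HD]
3. ∠FDM = 35°  [△MFD]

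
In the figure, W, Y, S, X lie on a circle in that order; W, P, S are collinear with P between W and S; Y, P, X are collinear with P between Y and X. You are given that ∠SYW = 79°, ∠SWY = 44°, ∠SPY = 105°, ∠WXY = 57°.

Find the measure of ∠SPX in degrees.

∠SPX = 75°

1. ∠SXW = 101°  [cyclic WYSX, opposite ∠Y+∠X]
2. ∠SXY = 44°  [same arc YS]
3. ∠WPX = 105°  [vertical angles at P]
4. ∠SWX = 18°  [△WPX]
5. ∠WSX = 61°  [△WSX]
6. ∠SPX = 75°  [△SPX]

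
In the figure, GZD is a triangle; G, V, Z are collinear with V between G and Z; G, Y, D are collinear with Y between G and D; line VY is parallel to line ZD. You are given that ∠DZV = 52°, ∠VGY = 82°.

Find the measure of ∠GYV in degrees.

1. ∠DZG = 52°  [V on ray ZG]
2. ∠DGZ = 82°  [V on GZ, Y on GD]
3. ∠GDZ = 46°  [△GZD]
4. ∠GYV = 46°  [VY∥ZD, corresponding at Y]

∠GYV = 46°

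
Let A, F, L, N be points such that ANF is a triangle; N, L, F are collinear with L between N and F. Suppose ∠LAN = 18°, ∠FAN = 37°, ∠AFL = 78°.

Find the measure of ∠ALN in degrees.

1. ∠AFN = 78°  [L on ray FN]
2. ∠ANF = 65°  [△ANF]
3. ∠ANL = 65°  [L on ray NF]
4. ∠ALN = 97°  [△ANL]

∠ALN = 97°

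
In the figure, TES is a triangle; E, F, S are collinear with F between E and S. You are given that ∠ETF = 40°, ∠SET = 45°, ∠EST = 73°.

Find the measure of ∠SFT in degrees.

1. ∠FET = 45°  [F on ray ES]
2. ∠EFT = 95°  [△TEF]
3. ∠SFT = 85°  [linear pair at F on ES]

∠SFT = 85°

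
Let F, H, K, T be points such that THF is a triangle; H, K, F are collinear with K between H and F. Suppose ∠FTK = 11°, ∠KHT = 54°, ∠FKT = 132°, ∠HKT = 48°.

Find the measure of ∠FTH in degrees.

∠FTH = 89°

1. ∠KFT = 37°  [△TKF]
2. ∠FHT = 54°  [K on ray HF]
3. ∠HFT = 37°  [K on ray FH]
4. ∠FTH = 89°  [△THF]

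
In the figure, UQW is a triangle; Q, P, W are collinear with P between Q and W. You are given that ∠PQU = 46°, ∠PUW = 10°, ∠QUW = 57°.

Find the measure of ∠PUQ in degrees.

∠PUQ = 47°

1. ∠UQW = 46°  [P on ray QW]
2. ∠QWU = 77°  [△UQW]
3. ∠PWU = 77°  [P on ray WQ]
4. ∠UPW = 93°  [△UPW]
5. ∠QPU = 87°  [linear pair at P on QW]
6. ∠PUQ = 47°  [△UQP]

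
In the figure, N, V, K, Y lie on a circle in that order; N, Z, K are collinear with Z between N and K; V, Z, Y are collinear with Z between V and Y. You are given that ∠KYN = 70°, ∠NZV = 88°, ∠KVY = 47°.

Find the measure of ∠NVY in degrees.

1. ∠KVN = 110°  [cyclic NVKY, opposite ∠V+∠Y]
2. ∠KZV = 92°  [linear pair at Z on NK]
3. ∠NKV = 41°  [△VZK]
4. ∠KNV = 29°  [△NVK]
5. ∠NVY = 63°  [△NZV]

∠NVY = 63°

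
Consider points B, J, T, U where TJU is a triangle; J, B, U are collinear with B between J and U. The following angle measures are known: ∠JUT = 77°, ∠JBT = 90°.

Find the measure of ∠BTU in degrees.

1. ∠BUT = 77°  [B on ray UJ]
2. ∠TBU = 90°  [linear pair at B on JU]
3. ∠BTU = 13°  [△TBU]

∠BTU = 13°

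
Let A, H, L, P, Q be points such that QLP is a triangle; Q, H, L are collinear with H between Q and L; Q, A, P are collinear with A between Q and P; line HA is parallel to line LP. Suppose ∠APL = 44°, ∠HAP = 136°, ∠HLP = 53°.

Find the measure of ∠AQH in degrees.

∠AQH = 83°

1. ∠LPQ = 44°  [A on ray PQ]
2. ∠PLQ = 53°  [H on ray LQ]
3. ∠LQP = 83°  [△QLP]
4. ∠AQH = 83°  [H on QL, A on QP]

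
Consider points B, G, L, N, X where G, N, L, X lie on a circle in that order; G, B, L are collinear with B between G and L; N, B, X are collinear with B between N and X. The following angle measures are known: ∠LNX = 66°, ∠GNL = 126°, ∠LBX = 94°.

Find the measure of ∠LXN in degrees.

∠LXN = 26°

1. ∠LGX = 66°  [same arc LX]
2. ∠GXL = 54°  [cyclic GNLX, opposite ∠N+∠X]
3. ∠GLX = 60°  [△GLX]
4. ∠LXN = 26°  [△LBX]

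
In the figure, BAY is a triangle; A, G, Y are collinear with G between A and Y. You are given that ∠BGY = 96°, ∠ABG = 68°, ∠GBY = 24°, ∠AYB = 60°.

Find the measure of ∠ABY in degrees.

1. ∠AGB = 84°  [linear pair at G on AY]
2. ∠BAG = 28°  [△BAG]
3. ∠BAY = 28°  [G on ray AY]
4. ∠ABY = 92°  [△BAY]

∠ABY = 92°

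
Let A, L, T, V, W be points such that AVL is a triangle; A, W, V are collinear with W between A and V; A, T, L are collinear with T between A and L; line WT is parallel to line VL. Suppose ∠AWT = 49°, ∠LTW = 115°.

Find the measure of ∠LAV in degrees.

∠LAV = 66°

1. ∠ATW = 65°  [linear pair at T on AL]
2. ∠TAW = 66°  [△AWT]
3. ∠LAV = 66°  [W on AV, T on AL]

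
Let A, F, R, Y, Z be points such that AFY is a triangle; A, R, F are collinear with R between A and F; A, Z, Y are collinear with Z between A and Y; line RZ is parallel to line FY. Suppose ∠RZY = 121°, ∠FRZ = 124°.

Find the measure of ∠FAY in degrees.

∠FAY = 65°

1. ∠AZR = 59°  [linear pair at Z on AY]
2. ∠ARZ = 56°  [linear pair at R on AF]
3. ∠RAZ = 65°  [△ARZ]
4. ∠FAY = 65°  [R on AF, Z on AY]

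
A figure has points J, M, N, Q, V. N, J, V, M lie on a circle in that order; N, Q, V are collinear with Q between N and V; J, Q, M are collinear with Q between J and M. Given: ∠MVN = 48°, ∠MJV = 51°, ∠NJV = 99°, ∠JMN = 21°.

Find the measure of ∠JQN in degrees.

1. ∠MJN = 48°  [same arc NM]
2. ∠JVN = 21°  [same arc NJ]
3. ∠JNV = 60°  [△NJV]
4. ∠JQN = 72°  [△NQJ]

∠JQN = 72°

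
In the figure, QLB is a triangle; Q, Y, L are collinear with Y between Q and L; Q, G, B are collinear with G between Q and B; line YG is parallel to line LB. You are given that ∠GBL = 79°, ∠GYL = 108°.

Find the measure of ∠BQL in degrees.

∠BQL = 29°

1. ∠LBQ = 79°  [G on ray BQ]
2. ∠GYQ = 72°  [linear pair at Y on QL]
3. ∠QGY = 79°  [YG∥LB, corresponding at G]
4. ∠GQY = 29°  [△QYG]
5. ∠BQL = 29°  [Y on QL, G on QB]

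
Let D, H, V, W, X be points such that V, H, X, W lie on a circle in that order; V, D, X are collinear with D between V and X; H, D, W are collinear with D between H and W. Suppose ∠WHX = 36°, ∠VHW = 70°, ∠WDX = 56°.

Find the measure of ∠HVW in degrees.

1. ∠WVX = 36°  [same arc XW]
2. ∠VDW = 124°  [linear pair at D on VX]
3. ∠HWV = 20°  [△VDW]
4. ∠HVW = 90°  [△VHW]

∠HVW = 90°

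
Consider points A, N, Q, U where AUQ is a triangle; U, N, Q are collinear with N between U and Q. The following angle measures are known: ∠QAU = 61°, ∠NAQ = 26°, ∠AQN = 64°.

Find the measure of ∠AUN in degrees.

∠AUN = 55°

1. ∠AQU = 64°  [N on ray QU]
2. ∠AUQ = 55°  [△AUQ]
3. ∠AUN = 55°  [N on ray UQ]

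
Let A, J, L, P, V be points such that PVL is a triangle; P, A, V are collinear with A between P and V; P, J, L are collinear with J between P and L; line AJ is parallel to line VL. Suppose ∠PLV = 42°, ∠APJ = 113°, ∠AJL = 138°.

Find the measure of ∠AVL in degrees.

∠AVL = 25°

1. ∠AJP = 42°  [AJ∥VL, corresponding at J]
2. ∠JAP = 25°  [△PAJ]
3. ∠JAV = 155°  [linear pair at A on PV]
4. ∠AVL = 25°  [AJ∥VL, co-interior at V–A]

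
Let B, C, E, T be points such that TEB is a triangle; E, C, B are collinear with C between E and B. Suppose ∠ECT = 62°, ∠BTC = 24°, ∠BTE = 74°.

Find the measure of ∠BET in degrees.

∠BET = 68°

1. ∠BCT = 118°  [linear pair at C on EB]
2. ∠CBT = 38°  [△TCB]
3. ∠EBT = 38°  [C on ray BE]
4. ∠BET = 68°  [△TEB]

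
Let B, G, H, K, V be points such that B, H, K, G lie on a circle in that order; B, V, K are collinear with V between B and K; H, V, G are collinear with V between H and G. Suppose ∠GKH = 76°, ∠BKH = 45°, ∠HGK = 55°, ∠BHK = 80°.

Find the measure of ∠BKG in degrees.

1. ∠GHK = 49°  [△HKG]
2. ∠BGK = 100°  [cyclic BHKG, opposite ∠H+∠G]
3. ∠GBK = 49°  [same arc KG]
4. ∠BKG = 31°  [△BKG]

∠BKG = 31°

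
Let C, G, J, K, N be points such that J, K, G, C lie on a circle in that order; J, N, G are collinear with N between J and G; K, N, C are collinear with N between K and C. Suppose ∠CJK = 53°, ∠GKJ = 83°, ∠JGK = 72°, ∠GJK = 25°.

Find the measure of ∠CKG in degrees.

∠CKG = 28°

1. ∠CGK = 127°  [cyclic JKGC, opposite ∠J+∠G]
2. ∠GCK = 25°  [same arc KG]
3. ∠CKG = 28°  [△KGC]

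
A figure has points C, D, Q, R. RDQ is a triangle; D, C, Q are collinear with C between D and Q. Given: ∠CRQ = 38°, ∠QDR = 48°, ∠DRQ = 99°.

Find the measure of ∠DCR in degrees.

1. ∠DQR = 33°  [△RDQ]
2. ∠CQR = 33°  [C on ray QD]
3. ∠QCR = 109°  [△RCQ]
4. ∠DCR = 71°  [linear pair at C on DQ]

∠DCR = 71°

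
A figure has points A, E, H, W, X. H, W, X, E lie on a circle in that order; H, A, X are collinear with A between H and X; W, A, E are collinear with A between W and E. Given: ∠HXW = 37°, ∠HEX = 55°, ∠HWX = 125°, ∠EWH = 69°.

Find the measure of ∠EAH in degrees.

∠EAH = 87°

1. ∠HEW = 37°  [same arc HW]
2. ∠EXH = 69°  [same arc HE]
3. ∠EHX = 56°  [△HXE]
4. ∠EAH = 87°  [△HAE]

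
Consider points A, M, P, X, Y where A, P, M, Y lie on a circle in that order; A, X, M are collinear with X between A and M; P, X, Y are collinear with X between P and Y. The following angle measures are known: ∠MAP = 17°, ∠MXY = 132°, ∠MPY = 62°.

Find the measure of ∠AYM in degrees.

∠AYM = 87°

1. ∠MYP = 17°  [same arc PM]
2. ∠AMY = 31°  [△MXY]
3. ∠MAY = 62°  [same arc MY]
4. ∠AYM = 87°  [△AMY]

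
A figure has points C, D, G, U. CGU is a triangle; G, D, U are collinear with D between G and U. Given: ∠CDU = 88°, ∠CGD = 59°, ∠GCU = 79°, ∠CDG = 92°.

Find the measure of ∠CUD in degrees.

1. ∠CGU = 59°  [D on ray GU]
2. ∠CUG = 42°  [△CGU]
3. ∠CUD = 42°  [D on ray UG]

∠CUD = 42°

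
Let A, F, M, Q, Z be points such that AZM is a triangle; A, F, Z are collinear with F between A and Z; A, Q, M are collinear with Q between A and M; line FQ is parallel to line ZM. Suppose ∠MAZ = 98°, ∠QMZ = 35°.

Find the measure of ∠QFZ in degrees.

1. ∠AMZ = 35°  [Q on ray MA]
2. ∠AZM = 47°  [△AZM]
3. ∠AFQ = 47°  [FQ∥ZM, corresponding at F]
4. ∠QFZ = 133°  [linear pair at F on AZ]

∠QFZ = 133°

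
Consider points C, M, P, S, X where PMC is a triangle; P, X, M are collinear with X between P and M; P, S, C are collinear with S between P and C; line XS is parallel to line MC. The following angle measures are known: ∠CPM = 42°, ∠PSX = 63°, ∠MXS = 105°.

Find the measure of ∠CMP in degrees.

∠CMP = 75°

1. ∠SPX = 42°  [X on PM, S on PC]
2. ∠PXS = 75°  [△PXS]
3. ∠CMP = 75°  [XS∥MC, corresponding at X]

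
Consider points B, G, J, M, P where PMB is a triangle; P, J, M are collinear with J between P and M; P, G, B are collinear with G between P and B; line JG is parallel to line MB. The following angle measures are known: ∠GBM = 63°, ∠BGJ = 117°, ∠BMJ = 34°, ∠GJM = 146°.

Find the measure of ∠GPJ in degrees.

1. ∠JGP = 63°  [linear pair at G on PB]
2. ∠GJP = 34°  [linear pair at J on PM]
3. ∠GPJ = 83°  [△PJG]

∠GPJ = 83°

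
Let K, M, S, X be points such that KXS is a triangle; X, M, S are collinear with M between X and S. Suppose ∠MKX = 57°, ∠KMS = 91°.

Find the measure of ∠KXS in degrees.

1. ∠KMX = 89°  [linear pair at M on XS]
2. ∠KXM = 34°  [△KXM]
3. ∠KXS = 34°  [M on ray XS]

∠KXS = 34°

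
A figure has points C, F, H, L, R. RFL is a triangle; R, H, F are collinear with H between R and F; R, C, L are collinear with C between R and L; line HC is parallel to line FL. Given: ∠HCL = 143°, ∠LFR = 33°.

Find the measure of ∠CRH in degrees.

1. ∠HCR = 37°  [linear pair at C on RL]
2. ∠CHR = 33°  [HC∥FL, corresponding at H]
3. ∠CRH = 110°  [△RHC]

∠CRH = 110°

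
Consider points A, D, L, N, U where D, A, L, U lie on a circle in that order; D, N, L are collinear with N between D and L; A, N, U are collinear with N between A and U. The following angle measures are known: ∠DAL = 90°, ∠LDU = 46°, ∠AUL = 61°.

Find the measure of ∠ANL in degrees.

∠ANL = 105°

1. ∠LAU = 46°  [same arc LU]
2. ∠ADL = 61°  [same arc AL]
3. ∠ALD = 29°  [△DAL]
4. ∠ANL = 105°  [△ANL]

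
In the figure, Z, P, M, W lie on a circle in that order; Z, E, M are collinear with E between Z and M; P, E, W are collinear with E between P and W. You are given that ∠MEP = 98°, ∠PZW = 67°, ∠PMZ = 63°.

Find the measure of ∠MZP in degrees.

∠MZP = 48°

1. ∠MPW = 19°  [△PEM]
2. ∠PMW = 113°  [cyclic ZPMW, opposite ∠Z+∠M]
3. ∠MWP = 48°  [△PMW]
4. ∠MZP = 48°  [same arc PM]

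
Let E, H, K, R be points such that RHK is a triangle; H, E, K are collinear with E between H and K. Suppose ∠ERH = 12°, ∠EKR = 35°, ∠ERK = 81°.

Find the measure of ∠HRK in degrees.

∠HRK = 93°

1. ∠KER = 64°  [△REK]
2. ∠HKR = 35°  [E on ray KH]
3. ∠HER = 116°  [linear pair at E on HK]
4. ∠EHR = 52°  [△RHE]
5. ∠KHR = 52°  [E on ray HK]
6. ∠HRK = 93°  [△RHK]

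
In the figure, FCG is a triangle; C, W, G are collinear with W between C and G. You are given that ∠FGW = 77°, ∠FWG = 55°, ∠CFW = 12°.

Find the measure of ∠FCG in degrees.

∠FCG = 43°

1. ∠CWF = 125°  [linear pair at W on CG]
2. ∠FCW = 43°  [△FCW]
3. ∠FCG = 43°  [W on ray CG]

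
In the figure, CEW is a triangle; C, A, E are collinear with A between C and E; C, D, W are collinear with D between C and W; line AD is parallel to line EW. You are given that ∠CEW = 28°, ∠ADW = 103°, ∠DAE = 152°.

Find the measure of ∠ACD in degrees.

1. ∠CAD = 28°  [AD∥EW, corresponding at A]
2. ∠ADC = 77°  [linear pair at D on CW]
3. ∠ACD = 75°  [△CAD]

∠ACD = 75°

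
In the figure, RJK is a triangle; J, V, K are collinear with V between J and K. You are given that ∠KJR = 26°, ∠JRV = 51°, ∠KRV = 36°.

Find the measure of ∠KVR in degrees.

∠KVR = 77°

1. ∠RJV = 26°  [V on ray JK]
2. ∠JVR = 103°  [△RJV]
3. ∠KVR = 77°  [linear pair at V on JK]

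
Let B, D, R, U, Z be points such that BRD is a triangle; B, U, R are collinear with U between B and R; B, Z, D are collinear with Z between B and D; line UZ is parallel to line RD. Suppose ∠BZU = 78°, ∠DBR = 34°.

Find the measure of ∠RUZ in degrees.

∠RUZ = 112°

1. ∠BDR = 78°  [UZ∥RD, corresponding at Z]
2. ∠BRD = 68°  [△BRD]
3. ∠BUZ = 68°  [UZ∥RD, corresponding at U]
4. ∠RUZ = 112°  [linear pair at U on BR]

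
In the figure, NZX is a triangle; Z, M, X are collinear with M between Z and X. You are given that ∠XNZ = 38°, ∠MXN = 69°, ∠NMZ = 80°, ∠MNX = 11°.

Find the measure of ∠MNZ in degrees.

1. ∠NXZ = 69°  [M on ray XZ]
2. ∠NZX = 73°  [△NZX]
3. ∠MZN = 73°  [M on ray ZX]
4. ∠MNZ = 27°  [△NZM]

∠MNZ = 27°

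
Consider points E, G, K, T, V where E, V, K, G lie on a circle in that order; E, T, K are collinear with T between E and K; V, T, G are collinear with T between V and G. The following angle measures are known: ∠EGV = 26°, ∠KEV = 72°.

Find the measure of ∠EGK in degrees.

1. ∠EKV = 26°  [same arc EV]
2. ∠EVK = 82°  [△EVK]
3. ∠EGK = 98°  [cyclic EVKG, opposite ∠V+∠G]

∠EGK = 98°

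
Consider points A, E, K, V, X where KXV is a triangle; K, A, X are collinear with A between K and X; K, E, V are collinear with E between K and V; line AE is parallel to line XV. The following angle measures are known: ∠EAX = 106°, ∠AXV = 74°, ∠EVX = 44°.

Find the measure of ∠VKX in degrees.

1. ∠KXV = 74°  [A on ray XK]
2. ∠KVX = 44°  [E on ray VK]
3. ∠VKX = 62°  [△KXV]

∠VKX = 62°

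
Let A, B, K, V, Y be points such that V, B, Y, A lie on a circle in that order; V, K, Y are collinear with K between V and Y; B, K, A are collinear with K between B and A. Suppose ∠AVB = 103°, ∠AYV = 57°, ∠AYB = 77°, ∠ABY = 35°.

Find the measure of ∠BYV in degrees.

∠BYV = 20°

1. ∠ABV = 57°  [same arc VA]
2. ∠BAV = 20°  [△VBA]
3. ∠BYV = 20°  [same arc VB]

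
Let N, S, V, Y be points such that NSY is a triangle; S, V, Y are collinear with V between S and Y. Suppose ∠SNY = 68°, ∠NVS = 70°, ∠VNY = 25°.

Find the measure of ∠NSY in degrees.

1. ∠NVY = 110°  [linear pair at V on SY]
2. ∠NYV = 45°  [△NVY]
3. ∠NYS = 45°  [V on ray YS]
4. ∠NSY = 67°  [△NSY]

∠NSY = 67°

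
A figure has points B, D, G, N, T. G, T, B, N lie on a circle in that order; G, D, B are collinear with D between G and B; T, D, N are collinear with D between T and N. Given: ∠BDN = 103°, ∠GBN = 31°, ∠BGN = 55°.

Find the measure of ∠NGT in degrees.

1. ∠GDN = 77°  [linear pair at D on GB]
2. ∠GTN = 31°  [same arc GN]
3. ∠GNT = 48°  [△GDN]
4. ∠NGT = 101°  [△GTN]

∠NGT = 101°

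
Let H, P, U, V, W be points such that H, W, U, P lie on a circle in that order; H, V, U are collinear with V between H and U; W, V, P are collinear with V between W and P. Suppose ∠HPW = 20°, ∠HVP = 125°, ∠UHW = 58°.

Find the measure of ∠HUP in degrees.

∠HUP = 67°

1. ∠PVU = 55°  [linear pair at V on HU]
2. ∠UPW = 58°  [same arc WU]
3. ∠HUP = 67°  [△UVP]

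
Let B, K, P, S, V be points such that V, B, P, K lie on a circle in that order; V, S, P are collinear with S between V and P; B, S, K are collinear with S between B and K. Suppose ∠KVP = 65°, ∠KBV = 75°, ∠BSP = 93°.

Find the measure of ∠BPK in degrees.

∠BPK = 97°

1. ∠KBP = 65°  [same arc PK]
2. ∠KPV = 75°  [same arc VK]
3. ∠KSV = 93°  [vertical angles at S]
4. ∠KSP = 87°  [linear pair at S on VP]
5. ∠BKP = 18°  [△PSK]
6. ∠BPK = 97°  [△BPK]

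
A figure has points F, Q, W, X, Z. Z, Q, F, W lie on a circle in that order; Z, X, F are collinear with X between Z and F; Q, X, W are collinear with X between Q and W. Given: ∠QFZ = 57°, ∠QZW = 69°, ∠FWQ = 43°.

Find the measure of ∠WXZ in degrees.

∠WXZ = 97°

1. ∠QWZ = 57°  [same arc ZQ]
2. ∠QFW = 111°  [cyclic ZQFW, opposite ∠Z+∠F]
3. ∠FQW = 26°  [△QFW]
4. ∠FZW = 26°  [same arc FW]
5. ∠WXZ = 97°  [△ZXW]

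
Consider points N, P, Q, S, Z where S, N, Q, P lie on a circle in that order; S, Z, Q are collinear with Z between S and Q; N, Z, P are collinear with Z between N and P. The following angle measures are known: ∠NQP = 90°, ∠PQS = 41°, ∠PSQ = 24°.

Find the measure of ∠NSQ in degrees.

1. ∠NSP = 90°  [cyclic SNQP, opposite ∠S+∠Q]
2. ∠PNS = 41°  [same arc SP]
3. ∠QPS = 115°  [△SQP]
4. ∠NPS = 49°  [△SNP]
5. ∠QNS = 65°  [cyclic SNQP, opposite ∠N+∠P]
6. ∠NQS = 49°  [same arc SN]
7. ∠NSQ = 66°  [△SNQ]

∠NSQ = 66°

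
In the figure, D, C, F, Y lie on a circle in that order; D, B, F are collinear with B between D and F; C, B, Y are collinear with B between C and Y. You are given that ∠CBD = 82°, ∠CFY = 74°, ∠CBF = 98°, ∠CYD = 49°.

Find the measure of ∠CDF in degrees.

1. ∠CDY = 106°  [cyclic DCFY, opposite ∠D+∠F]
2. ∠DCY = 25°  [△DCY]
3. ∠CDF = 73°  [△DBC]

∠CDF = 73°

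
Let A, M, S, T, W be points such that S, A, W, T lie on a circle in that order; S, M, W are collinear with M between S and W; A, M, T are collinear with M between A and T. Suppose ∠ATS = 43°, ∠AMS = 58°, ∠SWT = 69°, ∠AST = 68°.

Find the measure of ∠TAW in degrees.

1. ∠AWS = 43°  [same arc SA]
2. ∠AMW = 122°  [linear pair at M on SW]
3. ∠TAW = 15°  [△AMW]

∠TAW = 15°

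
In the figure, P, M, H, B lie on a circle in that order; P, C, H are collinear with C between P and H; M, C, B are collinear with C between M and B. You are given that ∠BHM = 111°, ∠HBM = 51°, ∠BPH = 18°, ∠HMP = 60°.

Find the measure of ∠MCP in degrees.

1. ∠BMH = 18°  [△MHB]
2. ∠HPM = 51°  [same arc MH]
3. ∠MHP = 69°  [△PMH]
4. ∠HCM = 93°  [△MCH]
5. ∠MCP = 87°  [linear pair at C on PH]

∠MCP = 87°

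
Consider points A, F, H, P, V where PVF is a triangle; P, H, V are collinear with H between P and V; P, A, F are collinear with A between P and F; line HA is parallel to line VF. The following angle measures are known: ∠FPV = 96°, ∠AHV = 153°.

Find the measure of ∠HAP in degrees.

∠HAP = 57°

1. ∠APH = 96°  [H on PV, A on PF]
2. ∠AHP = 27°  [linear pair at H on PV]
3. ∠HAP = 57°  [△PHA]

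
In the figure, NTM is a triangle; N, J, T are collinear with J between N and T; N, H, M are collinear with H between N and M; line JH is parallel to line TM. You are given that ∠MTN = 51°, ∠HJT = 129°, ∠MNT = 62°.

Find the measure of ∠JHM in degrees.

1. ∠NMT = 67°  [△NTM]
2. ∠JHN = 67°  [JH∥TM, corresponding at H]
3. ∠JHM = 113°  [linear pair at H on NM]

∠JHM = 113°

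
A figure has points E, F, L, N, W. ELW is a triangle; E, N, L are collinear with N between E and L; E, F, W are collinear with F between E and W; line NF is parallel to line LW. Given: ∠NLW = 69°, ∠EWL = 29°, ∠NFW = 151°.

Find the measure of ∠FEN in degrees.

∠FEN = 82°

1. ∠ELW = 69°  [N on ray LE]
2. ∠LEW = 82°  [△ELW]
3. ∠FEN = 82°  [N on EL, F on EW]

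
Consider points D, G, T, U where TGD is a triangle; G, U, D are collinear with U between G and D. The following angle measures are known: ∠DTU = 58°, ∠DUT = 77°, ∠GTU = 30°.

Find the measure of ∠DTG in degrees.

1. ∠TDU = 45°  [△TUD]
2. ∠GUT = 103°  [linear pair at U on GD]
3. ∠TGU = 47°  [△TGU]
4. ∠GDT = 45°  [U on ray DG]
5. ∠DGT = 47°  [U on ray GD]
6. ∠DTG = 88°  [△TGD]

∠DTG = 88°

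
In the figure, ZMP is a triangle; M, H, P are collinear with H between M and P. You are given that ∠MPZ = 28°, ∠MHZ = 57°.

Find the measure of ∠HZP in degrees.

1. ∠HPZ = 28°  [H on ray PM]
2. ∠PHZ = 123°  [linear pair at H on MP]
3. ∠HZP = 29°  [△ZHP]

∠HZP = 29°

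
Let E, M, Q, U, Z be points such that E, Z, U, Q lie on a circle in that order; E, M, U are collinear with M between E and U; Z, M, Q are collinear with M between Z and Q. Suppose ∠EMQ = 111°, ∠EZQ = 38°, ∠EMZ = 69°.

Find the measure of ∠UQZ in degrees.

1. ∠QMU = 69°  [linear pair at M on EU]
2. ∠EUQ = 38°  [same arc EQ]
3. ∠UQZ = 73°  [△UMQ]

∠UQZ = 73°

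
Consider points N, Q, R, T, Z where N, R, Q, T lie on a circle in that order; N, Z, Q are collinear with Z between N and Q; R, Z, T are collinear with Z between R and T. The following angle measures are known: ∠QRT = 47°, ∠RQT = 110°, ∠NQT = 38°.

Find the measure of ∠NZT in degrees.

∠NZT = 61°

1. ∠QTR = 23°  [△RQT]
2. ∠QZT = 119°  [△QZT]
3. ∠NZT = 61°  [linear pair at Z on NQ]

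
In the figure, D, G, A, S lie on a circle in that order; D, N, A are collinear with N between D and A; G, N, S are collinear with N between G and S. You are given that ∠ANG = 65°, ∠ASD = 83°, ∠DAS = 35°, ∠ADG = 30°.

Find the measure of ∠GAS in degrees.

∠GAS = 88°

1. ∠ADS = 62°  [△DAS]
2. ∠ASG = 30°  [same arc GA]
3. ∠AGS = 62°  [same arc AS]
4. ∠GAS = 88°  [△GAS]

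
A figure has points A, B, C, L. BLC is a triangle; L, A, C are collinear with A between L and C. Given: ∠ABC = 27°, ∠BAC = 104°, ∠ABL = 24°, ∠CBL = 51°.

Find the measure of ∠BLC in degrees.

∠BLC = 80°

1. ∠BAL = 76°  [linear pair at A on LC]
2. ∠ALB = 80°  [△BLA]
3. ∠BLC = 80°  [A on ray LC]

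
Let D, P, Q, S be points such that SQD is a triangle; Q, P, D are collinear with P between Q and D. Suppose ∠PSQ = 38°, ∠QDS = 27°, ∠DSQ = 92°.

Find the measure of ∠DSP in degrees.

1. ∠DQS = 61°  [△SQD]
2. ∠PDS = 27°  [P on ray DQ]
3. ∠PQS = 61°  [P on ray QD]
4. ∠QPS = 81°  [△SQP]
5. ∠DPS = 99°  [linear pair at P on QD]
6. ∠DSP = 54°  [△SPD]

∠DSP = 54°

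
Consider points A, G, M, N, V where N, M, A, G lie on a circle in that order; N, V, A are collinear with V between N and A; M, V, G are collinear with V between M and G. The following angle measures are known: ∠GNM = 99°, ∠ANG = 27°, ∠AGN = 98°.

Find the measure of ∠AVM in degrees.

∠AVM = 127°

1. ∠GAM = 81°  [cyclic NMAG, opposite ∠N+∠A]
2. ∠AMG = 27°  [same arc AG]
3. ∠GAN = 55°  [△NAG]
4. ∠AGM = 72°  [△MAG]
5. ∠GMN = 55°  [same arc NG]
6. ∠ANM = 72°  [same arc MA]
7. ∠MVN = 53°  [△NVM]
8. ∠AVM = 127°  [linear pair at V on NA]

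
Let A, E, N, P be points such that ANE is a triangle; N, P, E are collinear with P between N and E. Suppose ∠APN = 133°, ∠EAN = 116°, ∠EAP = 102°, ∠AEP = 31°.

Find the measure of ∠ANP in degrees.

1. ∠AEN = 31°  [P on ray EN]
2. ∠ANE = 33°  [△ANE]
3. ∠ANP = 33°  [P on ray NE]

∠ANP = 33°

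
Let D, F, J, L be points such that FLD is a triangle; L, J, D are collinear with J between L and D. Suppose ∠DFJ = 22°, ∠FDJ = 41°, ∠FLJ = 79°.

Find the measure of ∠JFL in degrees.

∠JFL = 38°

1. ∠DJF = 117°  [△FJD]
2. ∠FJL = 63°  [linear pair at J on LD]
3. ∠JFL = 38°  [△FLJ]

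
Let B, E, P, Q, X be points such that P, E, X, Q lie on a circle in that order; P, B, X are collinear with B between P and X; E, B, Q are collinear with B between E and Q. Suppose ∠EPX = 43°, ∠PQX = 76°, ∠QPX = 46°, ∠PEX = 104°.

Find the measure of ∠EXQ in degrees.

∠EXQ = 91°

1. ∠EQX = 43°  [same arc EX]
2. ∠QEX = 46°  [same arc XQ]
3. ∠EXQ = 91°  [△EXQ]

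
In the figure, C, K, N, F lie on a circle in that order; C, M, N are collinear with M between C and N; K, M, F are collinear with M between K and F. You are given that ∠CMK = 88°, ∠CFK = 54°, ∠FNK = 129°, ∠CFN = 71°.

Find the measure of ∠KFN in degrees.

∠KFN = 17°

1. ∠KMN = 92°  [linear pair at M on CN]
2. ∠CNK = 54°  [same arc CK]
3. ∠FKN = 34°  [△KMN]
4. ∠KFN = 17°  [△KNF]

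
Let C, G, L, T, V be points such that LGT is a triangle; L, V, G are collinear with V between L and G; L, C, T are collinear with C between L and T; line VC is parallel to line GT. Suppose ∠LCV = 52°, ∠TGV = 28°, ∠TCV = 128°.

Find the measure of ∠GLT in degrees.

∠GLT = 100°

1. ∠GTL = 52°  [VC∥GT, corresponding at C]
2. ∠LGT = 28°  [V on ray GL]
3. ∠GLT = 100°  [△LGT]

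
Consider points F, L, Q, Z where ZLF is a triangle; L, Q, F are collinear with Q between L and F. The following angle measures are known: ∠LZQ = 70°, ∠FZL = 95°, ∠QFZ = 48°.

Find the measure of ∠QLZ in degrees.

∠QLZ = 37°

1. ∠LFZ = 48°  [Q on ray FL]
2. ∠FLZ = 37°  [△ZLF]
3. ∠QLZ = 37°  [Q on ray LF]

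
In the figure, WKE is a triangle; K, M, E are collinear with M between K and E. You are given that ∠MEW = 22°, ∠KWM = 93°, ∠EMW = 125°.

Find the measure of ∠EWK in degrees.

∠EWK = 126°

1. ∠KEW = 22°  [M on ray EK]
2. ∠KMW = 55°  [linear pair at M on KE]
3. ∠MKW = 32°  [△WKM]
4. ∠EKW = 32°  [M on ray KE]
5. ∠EWK = 126°  [△WKE]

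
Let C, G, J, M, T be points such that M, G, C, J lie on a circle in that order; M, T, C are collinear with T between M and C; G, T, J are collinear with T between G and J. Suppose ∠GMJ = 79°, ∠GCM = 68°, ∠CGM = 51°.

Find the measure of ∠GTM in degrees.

∠GTM = 86°

1. ∠GJM = 68°  [same arc MG]
2. ∠CMG = 61°  [△MGC]
3. ∠JGM = 33°  [△MGJ]
4. ∠GTM = 86°  [△MTG]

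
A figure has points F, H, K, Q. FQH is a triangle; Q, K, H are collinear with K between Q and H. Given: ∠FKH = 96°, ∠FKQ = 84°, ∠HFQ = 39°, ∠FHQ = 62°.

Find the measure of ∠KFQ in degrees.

∠KFQ = 17°

1. ∠FQH = 79°  [△FQH]
2. ∠FQK = 79°  [K on ray QH]
3. ∠KFQ = 17°  [△FQK]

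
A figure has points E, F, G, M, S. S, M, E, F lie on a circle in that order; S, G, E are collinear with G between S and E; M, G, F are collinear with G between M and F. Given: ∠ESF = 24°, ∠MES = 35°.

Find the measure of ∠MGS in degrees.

1. ∠EMF = 24°  [same arc EF]
2. ∠EGM = 121°  [△MGE]
3. ∠MGS = 59°  [linear pair at G on SE]

∠MGS = 59°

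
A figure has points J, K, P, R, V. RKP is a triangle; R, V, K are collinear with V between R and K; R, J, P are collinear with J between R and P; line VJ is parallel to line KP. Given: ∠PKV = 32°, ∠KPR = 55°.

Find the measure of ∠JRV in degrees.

∠JRV = 93°

1. ∠PKR = 32°  [V on ray KR]
2. ∠KRP = 93°  [△RKP]
3. ∠JRV = 93°  [V on RK, J on RP]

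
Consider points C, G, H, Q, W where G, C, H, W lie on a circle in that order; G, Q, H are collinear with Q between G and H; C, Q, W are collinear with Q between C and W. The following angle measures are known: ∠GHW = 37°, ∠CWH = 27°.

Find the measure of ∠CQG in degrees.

1. ∠GCW = 37°  [same arc GW]
2. ∠CGH = 27°  [same arc CH]
3. ∠CQG = 116°  [△GQC]

∠CQG = 116°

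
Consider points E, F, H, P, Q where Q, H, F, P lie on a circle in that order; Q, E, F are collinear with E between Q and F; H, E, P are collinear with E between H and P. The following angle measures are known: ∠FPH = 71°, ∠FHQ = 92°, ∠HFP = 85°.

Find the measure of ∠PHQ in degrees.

∠PHQ = 68°

1. ∠FQH = 71°  [same arc HF]
2. ∠HFQ = 17°  [△QHF]
3. ∠HQP = 95°  [cyclic QHFP, opposite ∠Q+∠F]
4. ∠HPQ = 17°  [same arc QH]
5. ∠PHQ = 68°  [△QHP]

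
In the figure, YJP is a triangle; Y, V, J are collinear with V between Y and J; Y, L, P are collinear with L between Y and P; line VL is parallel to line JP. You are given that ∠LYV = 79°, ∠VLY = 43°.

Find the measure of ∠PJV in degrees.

∠PJV = 58°

1. ∠LVY = 58°  [△YVL]
2. ∠JVL = 122°  [linear pair at V on YJ]
3. ∠PJV = 58°  [VL∥JP, co-interior at J–V]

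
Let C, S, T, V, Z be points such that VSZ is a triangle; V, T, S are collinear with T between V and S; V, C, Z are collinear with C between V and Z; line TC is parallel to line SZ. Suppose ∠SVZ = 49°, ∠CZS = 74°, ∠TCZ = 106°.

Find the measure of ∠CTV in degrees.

1. ∠CVT = 49°  [T on VS, C on VZ]
2. ∠TCV = 74°  [linear pair at C on VZ]
3. ∠CTV = 57°  [△VTC]

∠CTV = 57°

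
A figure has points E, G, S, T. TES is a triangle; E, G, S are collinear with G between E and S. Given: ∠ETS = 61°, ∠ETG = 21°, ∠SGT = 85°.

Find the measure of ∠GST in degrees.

∠GST = 55°

1. ∠EGT = 95°  [linear pair at G on ES]
2. ∠GET = 64°  [△TEG]
3. ∠SET = 64°  [G on ray ES]
4. ∠EST = 55°  [△TES]
5. ∠GST = 55°  [G on ray SE]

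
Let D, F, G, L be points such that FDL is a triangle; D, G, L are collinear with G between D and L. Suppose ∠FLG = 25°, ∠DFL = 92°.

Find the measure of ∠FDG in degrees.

∠FDG = 63°

1. ∠DLF = 25°  [G on ray LD]
2. ∠FDL = 63°  [△FDL]
3. ∠FDG = 63°  [G on ray DL]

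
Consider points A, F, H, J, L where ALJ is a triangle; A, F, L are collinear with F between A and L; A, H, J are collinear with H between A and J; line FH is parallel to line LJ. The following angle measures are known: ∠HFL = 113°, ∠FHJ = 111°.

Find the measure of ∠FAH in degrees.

1. ∠AFH = 67°  [linear pair at F on AL]
2. ∠AHF = 69°  [linear pair at H on AJ]
3. ∠FAH = 44°  [△AFH]

∠FAH = 44°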